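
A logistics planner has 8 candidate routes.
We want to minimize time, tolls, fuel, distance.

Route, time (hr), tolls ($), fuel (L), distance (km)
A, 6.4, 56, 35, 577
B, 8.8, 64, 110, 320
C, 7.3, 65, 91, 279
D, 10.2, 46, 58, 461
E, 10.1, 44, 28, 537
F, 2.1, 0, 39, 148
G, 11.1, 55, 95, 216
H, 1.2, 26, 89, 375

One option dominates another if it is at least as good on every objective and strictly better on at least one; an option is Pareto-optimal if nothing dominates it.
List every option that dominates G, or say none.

F: time 2.1≤11.1, tolls 0≤55, fuel 39≤95, distance 148≤216 — dominates G.
Others (A, B, C, D, E, H) are each worse than G on at least one objective.

F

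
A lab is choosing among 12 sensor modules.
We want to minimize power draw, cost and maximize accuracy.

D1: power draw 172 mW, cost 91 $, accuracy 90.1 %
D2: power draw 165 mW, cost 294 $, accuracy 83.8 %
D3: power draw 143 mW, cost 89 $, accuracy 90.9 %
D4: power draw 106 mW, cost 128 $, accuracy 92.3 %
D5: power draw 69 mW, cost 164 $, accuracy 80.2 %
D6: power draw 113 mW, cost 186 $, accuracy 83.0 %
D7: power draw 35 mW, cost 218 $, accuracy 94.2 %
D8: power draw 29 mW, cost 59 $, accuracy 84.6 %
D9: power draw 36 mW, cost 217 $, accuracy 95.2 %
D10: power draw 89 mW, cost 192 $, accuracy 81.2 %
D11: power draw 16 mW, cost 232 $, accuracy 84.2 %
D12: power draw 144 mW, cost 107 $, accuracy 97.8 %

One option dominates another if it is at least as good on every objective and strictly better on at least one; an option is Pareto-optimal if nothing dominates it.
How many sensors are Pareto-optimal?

D1: dominated by D3 (power draw 143≤172, cost 89≤91, accuracy 90.9≥90.1).
D2: dominated by D3 (power draw 143≤165, cost 89≤294, accuracy 90.9≥83.8).
D3: not dominated.
D4: not dominated.
D5: dominated by D8 (power draw 29≤69, cost 59≤164, accuracy 84.6≥80.2).
D6: dominated by D4 (power draw 106≤113, cost 128≤186, accuracy 92.3≥83.0).
D7: not dominated.
D8: not dominated (best cost).
D9: not dominated.
D10: dominated by D8 (power draw 29≤89, cost 59≤192, accuracy 84.6≥81.2).
D11: not dominated (best power draw).
D12: not dominated (best accuracy).
Pareto-optimal: D3, D4, D7, D8, D9, D11, D12 → 7.

7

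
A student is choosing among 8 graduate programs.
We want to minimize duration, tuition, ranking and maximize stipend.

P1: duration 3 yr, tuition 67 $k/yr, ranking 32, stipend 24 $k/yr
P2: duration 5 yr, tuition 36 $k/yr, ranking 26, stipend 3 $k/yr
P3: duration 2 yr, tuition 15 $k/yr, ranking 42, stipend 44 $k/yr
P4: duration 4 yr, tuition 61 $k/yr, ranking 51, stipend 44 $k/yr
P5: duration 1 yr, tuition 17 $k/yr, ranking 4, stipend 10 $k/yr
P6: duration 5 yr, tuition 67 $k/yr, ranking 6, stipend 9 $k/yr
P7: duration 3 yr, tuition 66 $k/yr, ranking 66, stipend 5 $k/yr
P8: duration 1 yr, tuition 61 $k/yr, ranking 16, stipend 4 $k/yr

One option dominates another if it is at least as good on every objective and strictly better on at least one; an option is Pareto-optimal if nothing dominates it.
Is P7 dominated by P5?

P5 vs P7: duration 1≤3, tuition 17≤66, ranking 4≤66, stipend 10≥5 — P5 is at least as good on every objective with at least one strict improvement.

Yes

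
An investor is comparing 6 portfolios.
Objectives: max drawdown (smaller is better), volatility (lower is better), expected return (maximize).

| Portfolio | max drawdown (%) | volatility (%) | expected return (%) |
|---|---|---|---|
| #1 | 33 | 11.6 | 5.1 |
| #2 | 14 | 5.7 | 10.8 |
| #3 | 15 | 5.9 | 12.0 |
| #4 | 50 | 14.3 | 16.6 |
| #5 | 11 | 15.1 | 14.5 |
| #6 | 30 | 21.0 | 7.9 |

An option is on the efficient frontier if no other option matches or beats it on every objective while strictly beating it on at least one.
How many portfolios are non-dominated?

#1: dominated by #2 (max drawdown 14≤33, volatility 5.7≤11.6, expected return 10.8≥5.1).
#2: not dominated (best volatility).
#3: not dominated.
#4: not dominated (best expected return).
#5: not dominated (best max drawdown).
#6: dominated by #2 (max drawdown 14≤30, volatility 5.7≤21.0, expected return 10.8≥7.9).
Pareto-optimal: #2, #3, #4, #5 → 4.

4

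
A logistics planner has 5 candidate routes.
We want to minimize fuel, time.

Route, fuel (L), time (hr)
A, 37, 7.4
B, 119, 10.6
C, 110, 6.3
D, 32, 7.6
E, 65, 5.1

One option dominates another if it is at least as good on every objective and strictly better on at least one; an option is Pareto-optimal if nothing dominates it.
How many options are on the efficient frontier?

3

A: not dominated.
B: dominated by A (fuel 37≤119, time 7.4≤10.6).
C: dominated by E (fuel 65≤110, time 5.1≤6.3).
D: not dominated (best fuel).
E: not dominated (best time).
Pareto-optimal: A, D, E → 3.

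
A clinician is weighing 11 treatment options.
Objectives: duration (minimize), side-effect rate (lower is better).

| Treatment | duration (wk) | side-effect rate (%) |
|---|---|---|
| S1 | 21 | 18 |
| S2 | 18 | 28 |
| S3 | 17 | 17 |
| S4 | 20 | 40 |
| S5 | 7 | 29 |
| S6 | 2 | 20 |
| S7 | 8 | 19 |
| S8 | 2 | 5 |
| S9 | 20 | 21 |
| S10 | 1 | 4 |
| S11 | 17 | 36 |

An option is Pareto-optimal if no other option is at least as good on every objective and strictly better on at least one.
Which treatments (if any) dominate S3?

S8: duration 2≤17, side-effect rate 5≤17 — dominates S3.
S10: duration 1≤17, side-effect rate 4≤17 — dominates S3.
Others (S1, S2, S4, S5, S6, S7, S9, S11) are each worse than S3 on at least one objective.

S8, S10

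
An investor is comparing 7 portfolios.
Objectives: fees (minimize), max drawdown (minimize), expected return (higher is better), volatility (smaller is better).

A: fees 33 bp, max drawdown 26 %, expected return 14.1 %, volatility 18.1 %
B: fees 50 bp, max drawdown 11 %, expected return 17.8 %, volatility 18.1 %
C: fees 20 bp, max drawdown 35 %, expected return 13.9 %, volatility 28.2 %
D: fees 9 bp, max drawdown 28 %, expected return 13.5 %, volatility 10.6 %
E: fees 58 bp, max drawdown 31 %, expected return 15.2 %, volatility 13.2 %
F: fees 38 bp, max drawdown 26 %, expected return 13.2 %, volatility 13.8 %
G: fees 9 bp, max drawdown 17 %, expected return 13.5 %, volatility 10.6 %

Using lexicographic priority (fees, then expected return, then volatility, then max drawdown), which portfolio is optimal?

G

First minimize fees: best is 9, kept {D, G}.
Then maximize expected return: best is 13.5, kept {D, G}.
Then minimize volatility: best is 10.6, kept {D, G}.
Then minimize max drawdown: best is 17, kept {G}.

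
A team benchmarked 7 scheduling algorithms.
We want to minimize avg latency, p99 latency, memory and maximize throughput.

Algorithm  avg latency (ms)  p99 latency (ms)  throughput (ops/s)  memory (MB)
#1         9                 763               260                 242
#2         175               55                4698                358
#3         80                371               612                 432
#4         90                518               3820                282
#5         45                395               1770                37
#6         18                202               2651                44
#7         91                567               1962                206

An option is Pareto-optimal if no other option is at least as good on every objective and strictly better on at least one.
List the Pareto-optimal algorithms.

#1: not dominated (best avg latency).
#2: not dominated (best p99 latency).
#3: dominated by #6 (avg latency 18≤80, p99 latency 202≤371, throughput 2651≥612, memory 44≤432).
#4: not dominated.
#5: not dominated (best memory).
#6: not dominated.
#7: dominated by #6 (avg latency 18≤91, p99 latency 202≤567, throughput 2651≥1962, memory 44≤206).

#1, #2, #4, #5, #6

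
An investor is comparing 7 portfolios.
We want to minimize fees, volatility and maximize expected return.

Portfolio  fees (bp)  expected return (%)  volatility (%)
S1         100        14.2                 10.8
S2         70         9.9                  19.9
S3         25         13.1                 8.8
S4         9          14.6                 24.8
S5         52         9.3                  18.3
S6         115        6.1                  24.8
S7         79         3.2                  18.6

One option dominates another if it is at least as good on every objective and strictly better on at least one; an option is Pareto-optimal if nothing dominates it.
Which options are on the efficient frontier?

S1: not dominated.
S2: dominated by S3 (fees 25≤70, expected return 13.1≥9.9, volatility 8.8≤19.9).
S3: not dominated (best volatility).
S4: not dominated (best fees).
S5: dominated by S3 (fees 25≤52, expected return 13.1≥9.3, volatility 8.8≤18.3).
S6: dominated by S1 (fees 100≤115, expected return 14.2≥6.1, volatility 10.8≤24.8).
S7: dominated by S3 (fees 25≤79, expected return 13.1≥3.2, volatility 8.8≤18.6).

S1, S3, S4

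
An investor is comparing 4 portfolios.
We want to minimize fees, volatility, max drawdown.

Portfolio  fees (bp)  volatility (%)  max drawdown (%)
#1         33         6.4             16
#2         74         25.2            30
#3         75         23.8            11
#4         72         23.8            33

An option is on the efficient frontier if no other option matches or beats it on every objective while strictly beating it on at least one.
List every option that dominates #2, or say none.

#1

#1: fees 33≤74, volatility 6.4≤25.2, max drawdown 16≤30 — dominates #2.
Others (#3, #4) are each worse than #2 on at least one objective.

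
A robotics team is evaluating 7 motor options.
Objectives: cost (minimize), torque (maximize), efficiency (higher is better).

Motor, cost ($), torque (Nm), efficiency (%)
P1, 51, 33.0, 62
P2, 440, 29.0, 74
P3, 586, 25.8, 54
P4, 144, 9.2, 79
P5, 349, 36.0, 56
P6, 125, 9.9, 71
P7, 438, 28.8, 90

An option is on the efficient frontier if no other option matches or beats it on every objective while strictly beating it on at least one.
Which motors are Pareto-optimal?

P1, P2, P4, P5, P6, P7

P1: not dominated (best cost).
P2: not dominated.
P3: dominated by P1 (cost 51≤586, torque 33.0≥25.8, efficiency 62≥54).
P4: not dominated.
P5: not dominated (best torque).
P6: not dominated.
P7: not dominated (best efficiency).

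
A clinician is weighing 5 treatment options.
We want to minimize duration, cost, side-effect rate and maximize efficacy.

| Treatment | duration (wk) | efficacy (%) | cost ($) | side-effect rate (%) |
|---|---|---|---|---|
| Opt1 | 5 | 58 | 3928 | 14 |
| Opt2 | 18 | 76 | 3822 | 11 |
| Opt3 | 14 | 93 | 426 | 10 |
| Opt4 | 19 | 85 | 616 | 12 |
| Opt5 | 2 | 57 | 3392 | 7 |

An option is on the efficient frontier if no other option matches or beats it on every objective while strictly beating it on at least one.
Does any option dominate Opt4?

Yes

Opt3 vs Opt4: duration 14≤19, efficacy 93≥85, cost 426≤616, side-effect rate 10≤12 — Opt3 is at least as good on every objective and strictly better on at least one, so Opt3 dominates Opt4.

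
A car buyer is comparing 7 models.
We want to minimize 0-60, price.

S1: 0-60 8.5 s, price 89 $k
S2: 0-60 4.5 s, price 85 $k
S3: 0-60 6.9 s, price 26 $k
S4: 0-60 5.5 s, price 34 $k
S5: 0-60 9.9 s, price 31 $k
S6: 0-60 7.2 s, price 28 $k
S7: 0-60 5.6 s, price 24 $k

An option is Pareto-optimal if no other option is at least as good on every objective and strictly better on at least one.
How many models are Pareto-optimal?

3

S1: dominated by S2 (0-60 4.5≤8.5, price 85≤89).
S2: not dominated (best 0-60).
S3: dominated by S7 (0-60 5.6≤6.9, price 24≤26).
S4: not dominated.
S5: dominated by S3 (0-60 6.9≤9.9, price 26≤31).
S6: dominated by S3 (0-60 6.9≤7.2, price 26≤28).
S7: not dominated (best price).
Pareto-optimal: S2, S4, S7 → 3.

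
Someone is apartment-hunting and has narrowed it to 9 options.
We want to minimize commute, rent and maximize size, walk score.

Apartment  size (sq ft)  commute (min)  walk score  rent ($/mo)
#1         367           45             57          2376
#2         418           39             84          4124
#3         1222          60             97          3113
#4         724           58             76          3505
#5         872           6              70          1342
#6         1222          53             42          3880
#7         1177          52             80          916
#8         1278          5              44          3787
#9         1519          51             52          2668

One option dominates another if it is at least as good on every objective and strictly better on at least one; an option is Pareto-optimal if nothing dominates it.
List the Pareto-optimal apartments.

#1: dominated by #5 (size 872≥367, commute 6≤45, walk score 70≥57, rent 1342≤2376).
#2: not dominated.
#3: not dominated (best walk score).
#4: dominated by #7 (size 1177≥724, commute 52≤58, walk score 80≥76, rent 916≤3505).
#5: not dominated.
#6: dominated by #8 (size 1278≥1222, commute 5≤53, walk score 44≥42, rent 3787≤3880).
#7: not dominated (best rent).
#8: not dominated (best commute).
#9: not dominated (best size).

#2, #3, #5, #7, #8, #9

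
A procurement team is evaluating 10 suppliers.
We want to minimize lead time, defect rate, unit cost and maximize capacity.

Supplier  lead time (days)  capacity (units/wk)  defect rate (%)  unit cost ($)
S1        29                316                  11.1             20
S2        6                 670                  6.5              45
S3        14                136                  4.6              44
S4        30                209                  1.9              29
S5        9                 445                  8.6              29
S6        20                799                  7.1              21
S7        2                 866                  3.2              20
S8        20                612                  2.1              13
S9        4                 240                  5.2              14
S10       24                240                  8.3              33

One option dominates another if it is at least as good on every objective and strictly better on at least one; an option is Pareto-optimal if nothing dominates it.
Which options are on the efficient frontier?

S4, S7, S8, S9

S1: dominated by S7 (lead time 2≤29, capacity 866≥316, defect rate 3.2≤11.1, unit cost 20≤20).
S2: dominated by S7 (lead time 2≤6, capacity 866≥670, defect rate 3.2≤6.5, unit cost 20≤45).
S3: dominated by S7 (lead time 2≤14, capacity 866≥136, defect rate 3.2≤4.6, unit cost 20≤44).
S4: not dominated (best defect rate).
S5: dominated by S7 (lead time 2≤9, capacity 866≥445, defect rate 3.2≤8.6, unit cost 20≤29).
S6: dominated by S7 (lead time 2≤20, capacity 866≥799, defect rate 3.2≤7.1, unit cost 20≤21).
S7: not dominated (best lead time).
S8: not dominated (best unit cost).
S9: not dominated.
S10: dominated by S6 (lead time 20≤24, capacity 799≥240, defect rate 7.1≤8.3, unit cost 21≤33).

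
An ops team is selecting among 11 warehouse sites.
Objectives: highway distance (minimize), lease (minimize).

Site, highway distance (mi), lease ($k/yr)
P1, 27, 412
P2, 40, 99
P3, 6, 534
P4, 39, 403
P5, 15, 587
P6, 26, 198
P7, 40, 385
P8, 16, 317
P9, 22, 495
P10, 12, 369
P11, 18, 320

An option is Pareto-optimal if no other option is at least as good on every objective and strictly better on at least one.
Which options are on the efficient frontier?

P2, P3, P6, P8, P10

P1: dominated by P6 (highway distance 26≤27, lease 198≤412).
P2: not dominated (best lease).
P3: not dominated (best highway distance).
P4: dominated by P6 (highway distance 26≤39, lease 198≤403).
P5: dominated by P3 (highway distance 6≤15, lease 534≤587).
P6: not dominated.
P7: dominated by P2 (highway distance 40≤40, lease 99≤385).
P8: not dominated.
P9: dominated by P8 (highway distance 16≤22, lease 317≤495).
P10: not dominated.
P11: dominated by P8 (highway distance 16≤18, lease 317≤320).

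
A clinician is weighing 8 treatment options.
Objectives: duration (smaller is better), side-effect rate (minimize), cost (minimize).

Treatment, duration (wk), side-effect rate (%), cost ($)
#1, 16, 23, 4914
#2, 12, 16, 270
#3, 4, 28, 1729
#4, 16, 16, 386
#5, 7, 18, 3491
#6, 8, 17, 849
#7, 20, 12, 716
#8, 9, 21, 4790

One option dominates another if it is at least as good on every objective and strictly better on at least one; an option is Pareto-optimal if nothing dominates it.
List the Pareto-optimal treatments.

#2, #3, #5, #6, #7

#1: dominated by #2 (duration 12≤16, side-effect rate 16≤23, cost 270≤4914).
#2: not dominated (best cost).
#3: not dominated (best duration).
#4: dominated by #2 (duration 12≤16, side-effect rate 16≤16, cost 270≤386).
#5: not dominated.
#6: not dominated.
#7: not dominated (best side-effect rate).
#8: dominated by #5 (duration 7≤9, side-effect rate 18≤21, cost 3491≤4790).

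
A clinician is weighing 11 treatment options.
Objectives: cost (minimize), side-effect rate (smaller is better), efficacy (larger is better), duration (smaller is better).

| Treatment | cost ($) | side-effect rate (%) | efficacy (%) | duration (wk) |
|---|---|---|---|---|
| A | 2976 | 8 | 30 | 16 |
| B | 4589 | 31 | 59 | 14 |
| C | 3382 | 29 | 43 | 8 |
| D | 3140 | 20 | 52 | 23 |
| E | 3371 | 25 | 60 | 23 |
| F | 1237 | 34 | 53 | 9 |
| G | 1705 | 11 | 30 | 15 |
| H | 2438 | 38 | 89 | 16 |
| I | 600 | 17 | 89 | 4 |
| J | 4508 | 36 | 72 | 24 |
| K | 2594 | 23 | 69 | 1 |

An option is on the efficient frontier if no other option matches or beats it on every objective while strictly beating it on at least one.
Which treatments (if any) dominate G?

none

A: worse on cost (2976 vs 1705).
B: worse on cost (4589 vs 1705).
C: worse on cost (3382 vs 1705).
D: worse on cost (3140 vs 1705).
E: worse on cost (3371 vs 1705).
F: worse on side-effect rate (34 vs 11).
H: worse on cost (2438 vs 1705).
I: worse on side-effect rate (17 vs 11).
J: worse on cost (4508 vs 1705).
K: worse on cost (2594 vs 1705).
No option dominates G.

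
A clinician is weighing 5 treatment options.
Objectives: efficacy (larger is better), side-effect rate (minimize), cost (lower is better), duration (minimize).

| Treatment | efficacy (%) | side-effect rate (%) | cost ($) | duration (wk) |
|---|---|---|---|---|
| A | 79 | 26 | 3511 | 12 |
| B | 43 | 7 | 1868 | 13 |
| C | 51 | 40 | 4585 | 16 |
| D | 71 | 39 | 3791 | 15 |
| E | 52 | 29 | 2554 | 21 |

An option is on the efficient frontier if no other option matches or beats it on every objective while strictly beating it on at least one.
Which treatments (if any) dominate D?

A: efficacy 79≥71, side-effect rate 26≤39, cost 3511≤3791, duration 12≤15 — dominates D.
Others (B, C, E) are each worse than D on at least one objective.

A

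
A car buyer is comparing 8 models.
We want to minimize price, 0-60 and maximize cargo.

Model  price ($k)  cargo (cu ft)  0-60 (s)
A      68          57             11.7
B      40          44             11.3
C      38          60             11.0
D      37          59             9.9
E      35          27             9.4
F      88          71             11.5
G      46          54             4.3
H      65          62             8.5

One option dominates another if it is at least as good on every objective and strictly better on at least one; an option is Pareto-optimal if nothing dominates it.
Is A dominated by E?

E vs A: E is worse on cargo (27 vs 57), so it does not dominate A.

No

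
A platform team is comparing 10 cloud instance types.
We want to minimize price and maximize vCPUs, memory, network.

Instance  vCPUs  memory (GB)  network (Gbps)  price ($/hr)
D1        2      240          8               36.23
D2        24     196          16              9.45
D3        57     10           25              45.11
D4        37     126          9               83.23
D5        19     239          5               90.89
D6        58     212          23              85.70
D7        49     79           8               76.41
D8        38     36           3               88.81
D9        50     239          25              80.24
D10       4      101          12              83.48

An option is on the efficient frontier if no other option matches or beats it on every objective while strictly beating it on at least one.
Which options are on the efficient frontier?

D1: not dominated (best memory).
D2: not dominated (best price).
D3: not dominated.
D4: dominated by D9 (vCPUs 50≥37, memory 239≥126, network 25≥9, price 80.24≤83.23).
D5: dominated by D9 (vCPUs 50≥19, memory 239≥239, network 25≥5, price 80.24≤90.89).
D6: not dominated (best vCPUs).
D7: not dominated.
D8: dominated by D6 (vCPUs 58≥38, memory 212≥36, network 23≥3, price 85.70≤88.81).
D9: not dominated.
D10: dominated by D2 (vCPUs 24≥4, memory 196≥101, network 16≥12, price 9.45≤83.48).

D1, D2, D3, D6, D7, D9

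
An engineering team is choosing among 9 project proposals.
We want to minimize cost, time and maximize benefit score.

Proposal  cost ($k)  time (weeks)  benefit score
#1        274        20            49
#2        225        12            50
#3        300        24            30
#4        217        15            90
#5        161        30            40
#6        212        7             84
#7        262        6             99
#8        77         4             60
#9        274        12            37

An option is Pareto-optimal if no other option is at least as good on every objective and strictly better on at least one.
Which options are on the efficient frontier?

#4, #6, #7, #8

#1: dominated by #2 (cost 225≤274, time 12≤20, benefit score 50≥49).
#2: dominated by #6 (cost 212≤225, time 7≤12, benefit score 84≥50).
#3: dominated by #1 (cost 274≤300, time 20≤24, benefit score 49≥30).
#4: not dominated.
#5: dominated by #8 (cost 77≤161, time 4≤30, benefit score 60≥40).
#6: not dominated.
#7: not dominated (best benefit score).
#8: not dominated (best cost).
#9: dominated by #2 (cost 225≤274, time 12≤12, benefit score 50≥37).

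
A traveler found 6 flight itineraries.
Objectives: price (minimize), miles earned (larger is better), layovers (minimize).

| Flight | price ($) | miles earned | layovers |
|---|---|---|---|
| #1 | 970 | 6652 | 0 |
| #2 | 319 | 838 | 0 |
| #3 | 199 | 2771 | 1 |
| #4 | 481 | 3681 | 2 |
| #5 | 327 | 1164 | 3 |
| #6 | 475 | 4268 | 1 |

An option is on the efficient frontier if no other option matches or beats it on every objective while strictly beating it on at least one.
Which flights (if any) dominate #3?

#1: worse on price (970 vs 199).
#2: worse on price (319 vs 199).
#4: worse on price (481 vs 199).
#5: worse on price (327 vs 199).
#6: worse on price (475 vs 199).
No option dominates #3.

none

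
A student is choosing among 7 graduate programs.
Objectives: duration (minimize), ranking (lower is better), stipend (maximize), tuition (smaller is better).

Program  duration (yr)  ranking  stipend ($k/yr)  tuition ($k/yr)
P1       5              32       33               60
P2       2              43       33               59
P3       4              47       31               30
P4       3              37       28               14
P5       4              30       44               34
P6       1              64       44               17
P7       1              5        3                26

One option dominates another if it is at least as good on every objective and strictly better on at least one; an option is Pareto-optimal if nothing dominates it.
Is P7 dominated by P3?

No

P3 vs P7: P3 is worse on duration (4 vs 1), so it does not dominate P7.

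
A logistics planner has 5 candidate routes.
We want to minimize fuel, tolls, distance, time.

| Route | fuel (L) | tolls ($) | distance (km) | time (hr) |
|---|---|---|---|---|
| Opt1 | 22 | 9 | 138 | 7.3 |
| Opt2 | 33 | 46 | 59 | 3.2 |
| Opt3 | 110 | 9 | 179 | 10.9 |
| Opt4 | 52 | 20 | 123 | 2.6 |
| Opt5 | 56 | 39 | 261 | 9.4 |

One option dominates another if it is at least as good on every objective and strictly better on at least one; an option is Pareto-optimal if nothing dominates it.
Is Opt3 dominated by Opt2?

No

Opt2 vs Opt3: Opt2 is worse on tolls (46 vs 9), so it does not dominate Opt3.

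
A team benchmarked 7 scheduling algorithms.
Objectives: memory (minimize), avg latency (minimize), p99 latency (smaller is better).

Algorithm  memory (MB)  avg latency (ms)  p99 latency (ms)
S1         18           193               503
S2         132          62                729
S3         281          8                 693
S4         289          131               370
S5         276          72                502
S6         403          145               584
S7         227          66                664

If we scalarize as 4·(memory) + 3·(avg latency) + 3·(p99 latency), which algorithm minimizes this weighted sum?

S1: 4·18 + 3·193 + 3·503 = 2160
S2: 4·132 + 3·62 + 3·729 = 2901
S3: 4·281 + 3·8 + 3·693 = 3227
S4: 4·289 + 3·131 + 3·370 = 2659
S5: 4·276 + 3·72 + 3·502 = 2826
S6: 4·403 + 3·145 + 3·584 = 3799
S7: 4·227 + 3·66 + 3·664 = 3098
Lowest: S1 at 2160.

S1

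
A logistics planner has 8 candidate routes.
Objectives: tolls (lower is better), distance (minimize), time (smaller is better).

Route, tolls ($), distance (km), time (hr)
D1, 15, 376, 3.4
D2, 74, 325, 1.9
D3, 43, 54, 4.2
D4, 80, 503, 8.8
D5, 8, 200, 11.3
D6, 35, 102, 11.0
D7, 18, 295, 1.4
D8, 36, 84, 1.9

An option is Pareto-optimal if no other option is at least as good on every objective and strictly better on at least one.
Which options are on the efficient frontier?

D1, D3, D5, D6, D7, D8

D1: not dominated.
D2: dominated by D7 (tolls 18≤74, distance 295≤325, time 1.4≤1.9).
D3: not dominated (best distance).
D4: dominated by D1 (tolls 15≤80, distance 376≤503, time 3.4≤8.8).
D5: not dominated (best tolls).
D6: not dominated.
D7: not dominated (best time).
D8: not dominated.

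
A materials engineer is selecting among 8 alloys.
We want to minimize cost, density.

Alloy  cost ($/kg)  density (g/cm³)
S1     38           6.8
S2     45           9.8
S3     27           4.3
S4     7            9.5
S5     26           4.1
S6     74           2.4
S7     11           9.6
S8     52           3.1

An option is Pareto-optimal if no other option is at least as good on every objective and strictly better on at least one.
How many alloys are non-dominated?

4

S1: dominated by S3 (cost 27≤38, density 4.3≤6.8).
S2: dominated by S1 (cost 38≤45, density 6.8≤9.8).
S3: dominated by S5 (cost 26≤27, density 4.1≤4.3).
S4: not dominated (best cost).
S5: not dominated.
S6: not dominated (best density).
S7: dominated by S4 (cost 7≤11, density 9.5≤9.6).
S8: not dominated.
Pareto-optimal: S4, S5, S6, S8 → 4.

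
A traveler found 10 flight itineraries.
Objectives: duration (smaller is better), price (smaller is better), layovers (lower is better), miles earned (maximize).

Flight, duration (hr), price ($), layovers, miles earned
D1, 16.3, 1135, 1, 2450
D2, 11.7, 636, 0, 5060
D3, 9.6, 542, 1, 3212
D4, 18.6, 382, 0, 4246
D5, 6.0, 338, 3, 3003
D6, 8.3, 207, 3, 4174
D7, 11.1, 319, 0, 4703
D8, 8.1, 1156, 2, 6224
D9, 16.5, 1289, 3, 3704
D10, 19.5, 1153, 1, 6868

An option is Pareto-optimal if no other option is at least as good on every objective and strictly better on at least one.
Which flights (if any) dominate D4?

D7

D7: duration 11.1≤18.6, price 319≤382, layovers 0≤0, miles earned 4703≥4246 — dominates D4.
Others (D1, D2, D3, D5, D6, D8, D9, D10) are each worse than D4 on at least one objective.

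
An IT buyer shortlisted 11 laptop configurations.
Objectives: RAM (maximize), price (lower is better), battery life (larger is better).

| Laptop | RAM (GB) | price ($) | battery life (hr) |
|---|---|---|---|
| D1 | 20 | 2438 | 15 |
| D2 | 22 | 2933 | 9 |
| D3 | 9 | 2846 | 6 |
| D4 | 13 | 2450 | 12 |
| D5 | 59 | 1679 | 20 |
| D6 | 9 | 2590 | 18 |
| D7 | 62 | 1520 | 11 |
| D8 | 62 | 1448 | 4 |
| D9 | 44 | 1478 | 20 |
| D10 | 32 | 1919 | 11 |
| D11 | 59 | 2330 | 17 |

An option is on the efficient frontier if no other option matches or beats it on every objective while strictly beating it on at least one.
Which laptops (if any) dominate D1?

D5, D9, D11

D5: RAM 59≥20, price 1679≤2438, battery life 20≥15 — dominates D1.
D9: RAM 44≥20, price 1478≤2438, battery life 20≥15 — dominates D1.
D11: RAM 59≥20, price 2330≤2438, battery life 17≥15 — dominates D1.
Others (D2, D3, D4, D6, D7, D8, D10) are each worse than D1 on at least one objective.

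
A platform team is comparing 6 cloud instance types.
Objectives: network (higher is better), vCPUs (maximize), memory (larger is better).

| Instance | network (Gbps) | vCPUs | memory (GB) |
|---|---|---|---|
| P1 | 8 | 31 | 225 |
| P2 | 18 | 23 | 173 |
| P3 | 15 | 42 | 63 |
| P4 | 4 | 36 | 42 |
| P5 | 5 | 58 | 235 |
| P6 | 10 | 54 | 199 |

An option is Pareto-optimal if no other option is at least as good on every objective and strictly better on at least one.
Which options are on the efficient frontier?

P1, P2, P3, P5, P6

P1: not dominated.
P2: not dominated (best network).
P3: not dominated.
P4: dominated by P3 (network 15≥4, vCPUs 42≥36, memory 63≥42).
P5: not dominated (best vCPUs).
P6: not dominated.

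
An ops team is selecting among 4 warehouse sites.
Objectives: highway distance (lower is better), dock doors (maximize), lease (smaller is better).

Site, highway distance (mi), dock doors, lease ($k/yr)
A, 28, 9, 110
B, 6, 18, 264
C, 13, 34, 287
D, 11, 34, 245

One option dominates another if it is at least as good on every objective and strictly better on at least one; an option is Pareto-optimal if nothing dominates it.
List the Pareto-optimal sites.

A, B, D

A: not dominated (best lease).
B: not dominated (best highway distance).
C: dominated by D (highway distance 11≤13, dock doors 34≥34, lease 245≤287).
D: not dominated.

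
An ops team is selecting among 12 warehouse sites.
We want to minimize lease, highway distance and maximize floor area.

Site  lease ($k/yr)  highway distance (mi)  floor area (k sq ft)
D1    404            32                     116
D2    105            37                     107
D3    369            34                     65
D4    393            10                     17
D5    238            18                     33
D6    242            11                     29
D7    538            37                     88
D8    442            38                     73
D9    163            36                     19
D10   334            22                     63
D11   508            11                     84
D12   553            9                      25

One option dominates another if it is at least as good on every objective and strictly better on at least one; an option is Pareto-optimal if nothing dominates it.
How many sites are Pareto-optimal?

10

D1: not dominated (best floor area).
D2: not dominated (best lease).
D3: not dominated.
D4: not dominated.
D5: not dominated.
D6: not dominated.
D7: dominated by D1 (lease 404≤538, highway distance 32≤37, floor area 116≥88).
D8: dominated by D1 (lease 404≤442, highway distance 32≤38, floor area 116≥73).
D9: not dominated.
D10: not dominated.
D11: not dominated.
D12: not dominated (best highway distance).
Pareto-optimal: D1, D2, D3, D4, D5, D6, D9, D10, D11, D12 → 10.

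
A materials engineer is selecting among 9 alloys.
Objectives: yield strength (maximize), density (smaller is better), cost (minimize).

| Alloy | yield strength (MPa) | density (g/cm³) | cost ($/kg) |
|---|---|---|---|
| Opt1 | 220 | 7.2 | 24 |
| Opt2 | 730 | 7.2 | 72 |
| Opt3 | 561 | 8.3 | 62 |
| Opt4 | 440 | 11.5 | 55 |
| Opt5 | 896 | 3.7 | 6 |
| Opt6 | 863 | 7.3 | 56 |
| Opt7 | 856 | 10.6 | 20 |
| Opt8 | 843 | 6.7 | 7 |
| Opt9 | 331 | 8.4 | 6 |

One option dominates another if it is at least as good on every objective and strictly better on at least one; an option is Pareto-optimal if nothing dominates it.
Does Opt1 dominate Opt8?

Opt1 vs Opt8: Opt1 is worse on yield strength (220 vs 843), so it does not dominate Opt8.

No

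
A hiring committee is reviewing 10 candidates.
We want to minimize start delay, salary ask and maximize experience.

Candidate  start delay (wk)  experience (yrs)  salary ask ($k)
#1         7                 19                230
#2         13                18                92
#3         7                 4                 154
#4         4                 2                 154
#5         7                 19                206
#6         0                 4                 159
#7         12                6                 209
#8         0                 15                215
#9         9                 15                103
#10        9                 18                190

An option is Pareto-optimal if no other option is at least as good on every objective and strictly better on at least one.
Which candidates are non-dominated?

#2, #3, #4, #5, #6, #8, #9, #10

#1: dominated by #5 (start delay 7≤7, experience 19≥19, salary ask 206≤230).
#2: not dominated (best salary ask).
#3: not dominated.
#4: not dominated.
#5: not dominated.
#6: not dominated.
#7: dominated by #5 (start delay 7≤12, experience 19≥6, salary ask 206≤209).
#8: not dominated.
#9: not dominated.
#10: not dominated.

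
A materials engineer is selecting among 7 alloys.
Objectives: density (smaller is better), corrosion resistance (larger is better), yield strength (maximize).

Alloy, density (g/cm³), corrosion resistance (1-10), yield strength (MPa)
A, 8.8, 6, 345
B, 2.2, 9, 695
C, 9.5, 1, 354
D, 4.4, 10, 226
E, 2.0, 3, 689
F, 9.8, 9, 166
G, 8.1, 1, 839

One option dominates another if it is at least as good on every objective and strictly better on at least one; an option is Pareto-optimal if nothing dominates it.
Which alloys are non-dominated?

A: dominated by B (density 2.2≤8.8, corrosion resistance 9≥6, yield strength 695≥345).
B: not dominated.
C: dominated by B (density 2.2≤9.5, corrosion resistance 9≥1, yield strength 695≥354).
D: not dominated (best corrosion resistance).
E: not dominated (best density).
F: dominated by B (density 2.2≤9.8, corrosion resistance 9≥9, yield strength 695≥166).
G: not dominated (best yield strength).

B, D, E, G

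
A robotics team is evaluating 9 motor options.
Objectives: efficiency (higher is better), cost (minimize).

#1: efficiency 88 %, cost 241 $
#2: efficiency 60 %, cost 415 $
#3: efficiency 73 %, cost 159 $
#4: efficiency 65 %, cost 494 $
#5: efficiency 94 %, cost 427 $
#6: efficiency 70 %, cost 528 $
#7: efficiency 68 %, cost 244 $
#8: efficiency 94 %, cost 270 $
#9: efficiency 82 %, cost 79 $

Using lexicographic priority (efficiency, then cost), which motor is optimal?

#8

First maximize efficiency: best is 94, kept {#5, #8}.
Then minimize cost: best is 270, kept {#8}.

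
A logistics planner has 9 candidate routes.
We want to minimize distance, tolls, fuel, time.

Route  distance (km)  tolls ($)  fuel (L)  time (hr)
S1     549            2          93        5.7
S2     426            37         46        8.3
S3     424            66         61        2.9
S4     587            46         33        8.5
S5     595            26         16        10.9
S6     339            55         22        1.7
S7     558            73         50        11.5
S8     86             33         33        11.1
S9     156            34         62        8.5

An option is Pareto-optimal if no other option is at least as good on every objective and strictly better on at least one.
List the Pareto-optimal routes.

S1: not dominated (best tolls).
S2: not dominated.
S3: dominated by S6 (distance 339≤424, tolls 55≤66, fuel 22≤61, time 1.7≤2.9).
S4: not dominated.
S5: not dominated (best fuel).
S6: not dominated (best time).
S7: dominated by S2 (distance 426≤558, tolls 37≤73, fuel 46≤50, time 8.3≤11.5).
S8: not dominated (best distance).
S9: not dominated.

S1, S2, S4, S5, S6, S8, S9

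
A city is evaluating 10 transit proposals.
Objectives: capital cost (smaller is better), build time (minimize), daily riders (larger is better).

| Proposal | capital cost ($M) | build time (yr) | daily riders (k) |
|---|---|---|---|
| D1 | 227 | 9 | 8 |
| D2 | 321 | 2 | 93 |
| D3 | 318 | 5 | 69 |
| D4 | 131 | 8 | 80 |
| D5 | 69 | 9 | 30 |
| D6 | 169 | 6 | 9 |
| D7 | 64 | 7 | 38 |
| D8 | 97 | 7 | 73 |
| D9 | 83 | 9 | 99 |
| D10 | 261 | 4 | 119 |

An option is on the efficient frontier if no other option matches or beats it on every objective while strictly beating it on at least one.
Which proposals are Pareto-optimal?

D1: dominated by D4 (capital cost 131≤227, build time 8≤9, daily riders 80≥8).
D2: not dominated (best build time).
D3: dominated by D10 (capital cost 261≤318, build time 4≤5, daily riders 119≥69).
D4: not dominated.
D5: dominated by D7 (capital cost 64≤69, build time 7≤9, daily riders 38≥30).
D6: not dominated.
D7: not dominated (best capital cost).
D8: not dominated.
D9: not dominated.
D10: not dominated (best daily riders).

D2, D4, D6, D7, D8, D9, D10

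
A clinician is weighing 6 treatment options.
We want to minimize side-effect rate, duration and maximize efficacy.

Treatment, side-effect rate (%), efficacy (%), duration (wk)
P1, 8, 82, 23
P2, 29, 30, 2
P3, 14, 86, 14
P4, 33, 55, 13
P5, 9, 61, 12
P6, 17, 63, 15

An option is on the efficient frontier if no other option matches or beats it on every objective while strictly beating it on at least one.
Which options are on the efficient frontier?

P1: not dominated (best side-effect rate).
P2: not dominated (best duration).
P3: not dominated (best efficacy).
P4: dominated by P5 (side-effect rate 9≤33, efficacy 61≥55, duration 12≤13).
P5: not dominated.
P6: dominated by P3 (side-effect rate 14≤17, efficacy 86≥63, duration 14≤15).

P1, P2, P3, P5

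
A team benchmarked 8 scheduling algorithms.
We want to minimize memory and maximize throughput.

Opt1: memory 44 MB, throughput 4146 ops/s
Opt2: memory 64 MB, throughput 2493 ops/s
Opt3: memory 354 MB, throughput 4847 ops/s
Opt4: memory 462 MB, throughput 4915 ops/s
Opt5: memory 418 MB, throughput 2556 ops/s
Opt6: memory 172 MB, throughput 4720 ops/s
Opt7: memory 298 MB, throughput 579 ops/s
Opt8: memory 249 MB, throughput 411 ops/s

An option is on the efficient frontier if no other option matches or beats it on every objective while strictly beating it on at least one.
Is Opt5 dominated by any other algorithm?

Opt1 vs Opt5: memory 44≤418, throughput 4146≥2556 — Opt1 is at least as good on every objective and strictly better on at least one, so Opt1 dominates Opt5.

Yes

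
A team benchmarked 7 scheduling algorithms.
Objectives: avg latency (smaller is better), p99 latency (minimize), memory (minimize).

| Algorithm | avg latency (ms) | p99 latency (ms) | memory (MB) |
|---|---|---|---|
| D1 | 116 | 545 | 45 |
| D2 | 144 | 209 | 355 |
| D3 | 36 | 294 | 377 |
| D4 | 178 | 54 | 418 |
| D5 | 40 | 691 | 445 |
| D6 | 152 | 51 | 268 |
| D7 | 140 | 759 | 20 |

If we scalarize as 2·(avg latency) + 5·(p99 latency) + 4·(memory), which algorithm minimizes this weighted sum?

D6

D1: 2·116 + 5·545 + 4·45 = 3137
D2: 2·144 + 5·209 + 4·355 = 2753
D3: 2·36 + 5·294 + 4·377 = 3050
D4: 2·178 + 5·54 + 4·418 = 2298
D5: 2·40 + 5·691 + 4·445 = 5315
D6: 2·152 + 5·51 + 4·268 = 1631
D7: 2·140 + 5·759 + 4·20 = 4155
Lowest: D6 at 1631.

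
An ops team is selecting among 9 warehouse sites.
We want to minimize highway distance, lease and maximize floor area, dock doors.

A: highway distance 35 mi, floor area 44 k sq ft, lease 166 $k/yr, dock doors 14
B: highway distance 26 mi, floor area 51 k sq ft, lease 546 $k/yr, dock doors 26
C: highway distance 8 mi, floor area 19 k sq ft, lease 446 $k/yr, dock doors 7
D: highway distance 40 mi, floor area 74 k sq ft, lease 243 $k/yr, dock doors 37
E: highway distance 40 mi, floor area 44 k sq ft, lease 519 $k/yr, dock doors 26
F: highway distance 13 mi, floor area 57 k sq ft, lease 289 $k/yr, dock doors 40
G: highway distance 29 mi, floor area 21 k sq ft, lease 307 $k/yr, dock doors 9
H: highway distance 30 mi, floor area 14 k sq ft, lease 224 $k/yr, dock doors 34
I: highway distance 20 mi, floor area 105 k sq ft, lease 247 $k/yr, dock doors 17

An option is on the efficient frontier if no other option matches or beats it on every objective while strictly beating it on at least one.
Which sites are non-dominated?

A: not dominated (best lease).
B: dominated by F (highway distance 13≤26, floor area 57≥51, lease 289≤546, dock doors 40≥26).
C: not dominated (best highway distance).
D: not dominated.
E: dominated by D (highway distance 40≤40, floor area 74≥44, lease 243≤519, dock doors 37≥26).
F: not dominated (best dock doors).
G: dominated by F (highway distance 13≤29, floor area 57≥21, lease 289≤307, dock doors 40≥9).
H: not dominated.
I: not dominated (best floor area).

A, C, D, F, H, I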